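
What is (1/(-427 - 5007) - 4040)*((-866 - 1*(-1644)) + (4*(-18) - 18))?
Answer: -7551956184/2717 ≈ -2.7795e+6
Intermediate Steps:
(1/(-427 - 5007) - 4040)*((-866 - 1*(-1644)) + (4*(-18) - 18)) = (1/(-5434) - 4040)*((-866 + 1644) + (-72 - 18)) = (-1/5434 - 4040)*(778 - 90) = -21953361/5434*688 = -7551956184/2717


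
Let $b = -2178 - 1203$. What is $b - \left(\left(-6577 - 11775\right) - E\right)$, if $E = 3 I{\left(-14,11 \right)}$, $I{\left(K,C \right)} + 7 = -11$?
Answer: $14917$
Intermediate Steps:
$I{\left(K,C \right)} = -18$ ($I{\left(K,C \right)} = -7 - 11 = -18$)
$E = -54$ ($E = 3 \left(-18\right) = -54$)
$b = -3381$ ($b = -2178 - 1203 = -3381$)
$b - \left(\left(-6577 - 11775\right) - E\right) = -3381 - \left(\left(-6577 - 11775\right) - -54\right) = -3381 - \left(-18352 + 54\right) = -3381 - -18298 = -3381 + 18298 = 14917$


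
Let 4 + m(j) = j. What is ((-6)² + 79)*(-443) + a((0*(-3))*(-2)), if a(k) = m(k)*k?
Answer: -50945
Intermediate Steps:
m(j) = -4 + j
a(k) = k*(-4 + k) (a(k) = (-4 + k)*k = k*(-4 + k))
((-6)² + 79)*(-443) + a((0*(-3))*(-2)) = ((-6)² + 79)*(-443) + ((0*(-3))*(-2))*(-4 + (0*(-3))*(-2)) = (36 + 79)*(-443) + (0*(-2))*(-4 + 0*(-2)) = 115*(-443) + 0*(-4 + 0) = -50945 + 0*(-4) = -50945 + 0 = -50945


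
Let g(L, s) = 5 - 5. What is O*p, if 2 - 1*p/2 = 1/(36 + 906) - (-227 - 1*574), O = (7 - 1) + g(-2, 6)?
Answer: -1505318/157 ≈ -9588.0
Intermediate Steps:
g(L, s) = 0
O = 6 (O = (7 - 1) + 0 = 6 + 0 = 6)
p = -752659/471 (p = 4 - 2*(1/(36 + 906) - (-227 - 1*574)) = 4 - 2*(1/942 - (-227 - 574)) = 4 - 2*(1/942 - 1*(-801)) = 4 - 2*(1/942 + 801) = 4 - 2*754543/942 = 4 - 754543/471 = -752659/471 ≈ -1598.0)
O*p = 6*(-752659/471) = -1505318/157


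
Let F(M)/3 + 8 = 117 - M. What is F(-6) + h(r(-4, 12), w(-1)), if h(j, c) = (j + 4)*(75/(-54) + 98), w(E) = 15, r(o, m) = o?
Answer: 345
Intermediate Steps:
F(M) = 327 - 3*M (F(M) = -24 + 3*(117 - M) = -24 + (351 - 3*M) = 327 - 3*M)
h(j, c) = 3478/9 + 1739*j/18 (h(j, c) = (4 + j)*(75*(-1/54) + 98) = (4 + j)*(-25/18 + 98) = (4 + j)*(1739/18) = 3478/9 + 1739*j/18)
F(-6) + h(r(-4, 12), w(-1)) = (327 - 3*(-6)) + (3478/9 + (1739/18)*(-4)) = (327 + 18) + (3478/9 - 3478/9) = 345 + 0 = 345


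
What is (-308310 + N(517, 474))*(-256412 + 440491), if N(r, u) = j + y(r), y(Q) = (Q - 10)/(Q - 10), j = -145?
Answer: -56779903866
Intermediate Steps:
y(Q) = 1 (y(Q) = (-10 + Q)/(-10 + Q) = 1)
N(r, u) = -144 (N(r, u) = -145 + 1 = -144)
(-308310 + N(517, 474))*(-256412 + 440491) = (-308310 - 144)*(-256412 + 440491) = -308454*184079 = -56779903866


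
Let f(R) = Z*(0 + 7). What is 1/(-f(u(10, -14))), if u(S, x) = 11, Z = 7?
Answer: -1/49 ≈ -0.020408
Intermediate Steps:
f(R) = 49 (f(R) = 7*(0 + 7) = 7*7 = 49)
1/(-f(u(10, -14))) = 1/(-1*49) = 1/(-49) = -1/49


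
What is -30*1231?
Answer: -36930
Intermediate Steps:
-30*1231 = -1*36930 = -36930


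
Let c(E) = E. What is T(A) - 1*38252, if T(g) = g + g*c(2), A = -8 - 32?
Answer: -38372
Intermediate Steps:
A = -40
T(g) = 3*g (T(g) = g + g*2 = g + 2*g = 3*g)
T(A) - 1*38252 = 3*(-40) - 1*38252 = -120 - 38252 = -38372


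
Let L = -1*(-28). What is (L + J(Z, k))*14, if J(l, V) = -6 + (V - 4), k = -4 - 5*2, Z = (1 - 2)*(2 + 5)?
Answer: 56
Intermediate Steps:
Z = -7 (Z = -1*7 = -7)
k = -14 (k = -4 - 10 = -14)
J(l, V) = -10 + V (J(l, V) = -6 + (-4 + V) = -10 + V)
L = 28
(L + J(Z, k))*14 = (28 + (-10 - 14))*14 = (28 - 24)*14 = 4*14 = 56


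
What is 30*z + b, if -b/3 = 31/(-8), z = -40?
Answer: -9507/8 ≈ -1188.4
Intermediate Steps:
b = 93/8 (b = -93/(-8) = -93*(-1)/8 = -3*(-31/8) = 93/8 ≈ 11.625)
30*z + b = 30*(-40) + 93/8 = -1200 + 93/8 = -9507/8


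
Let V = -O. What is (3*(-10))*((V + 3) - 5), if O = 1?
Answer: 90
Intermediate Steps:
V = -1 (V = -1*1 = -1)
(3*(-10))*((V + 3) - 5) = (3*(-10))*((-1 + 3) - 5) = -30*(2 - 5) = -30*(-3) = 90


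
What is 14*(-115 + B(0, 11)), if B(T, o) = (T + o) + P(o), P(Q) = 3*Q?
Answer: -994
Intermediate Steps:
B(T, o) = T + 4*o (B(T, o) = (T + o) + 3*o = T + 4*o)
14*(-115 + B(0, 11)) = 14*(-115 + (0 + 4*11)) = 14*(-115 + (0 + 44)) = 14*(-115 + 44) = 14*(-71) = -994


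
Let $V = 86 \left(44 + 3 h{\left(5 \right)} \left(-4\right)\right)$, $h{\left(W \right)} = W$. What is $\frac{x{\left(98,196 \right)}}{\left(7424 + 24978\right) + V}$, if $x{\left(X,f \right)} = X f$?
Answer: $\frac{9604}{15513} \approx 0.61909$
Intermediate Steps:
$V = -1376$ ($V = 86 \left(44 + 3 \cdot 5 \left(-4\right)\right) = 86 \left(44 + 15 \left(-4\right)\right) = 86 \left(44 - 60\right) = 86 \left(-16\right) = -1376$)
$\frac{x{\left(98,196 \right)}}{\left(7424 + 24978\right) + V} = \frac{98 \cdot 196}{\left(7424 + 24978\right) - 1376} = \frac{19208}{32402 - 1376} = \frac{19208}{31026} = 19208 \cdot \frac{1}{31026} = \frac{9604}{15513}$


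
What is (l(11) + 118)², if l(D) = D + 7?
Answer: 18496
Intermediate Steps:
l(D) = 7 + D
(l(11) + 118)² = ((7 + 11) + 118)² = (18 + 118)² = 136² = 18496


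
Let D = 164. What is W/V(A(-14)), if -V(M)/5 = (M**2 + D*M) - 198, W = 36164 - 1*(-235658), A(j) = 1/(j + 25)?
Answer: 32890462/110765 ≈ 296.94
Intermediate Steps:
A(j) = 1/(25 + j)
W = 271822 (W = 36164 + 235658 = 271822)
V(M) = 990 - 820*M - 5*M**2 (V(M) = -5*((M**2 + 164*M) - 198) = -5*(-198 + M**2 + 164*M) = 990 - 820*M - 5*M**2)
W/V(A(-14)) = 271822/(990 - 820/(25 - 14) - 5/(25 - 14)**2) = 271822/(990 - 820/11 - 5*(1/11)**2) = 271822/(990 - 820*1/11 - 5*(1/11)**2) = 271822/(990 - 820/11 - 5*1/121) = 271822/(990 - 820/11 - 5/121) = 271822/(110765/121) = 271822*(121/110765) = 32890462/110765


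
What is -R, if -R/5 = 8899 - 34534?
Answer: -128175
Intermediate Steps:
R = 128175 (R = -5*(8899 - 34534) = -5*(-25635) = 128175)
-R = -1*128175 = -128175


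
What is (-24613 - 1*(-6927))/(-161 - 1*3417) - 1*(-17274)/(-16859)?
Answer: 118180951/30160751 ≈ 3.9184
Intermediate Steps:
(-24613 - 1*(-6927))/(-161 - 1*3417) - 1*(-17274)/(-16859) = (-24613 + 6927)/(-161 - 3417) + 17274*(-1/16859) = -17686/(-3578) - 17274/16859 = -17686*(-1/3578) - 17274/16859 = 8843/1789 - 17274/16859 = 118180951/30160751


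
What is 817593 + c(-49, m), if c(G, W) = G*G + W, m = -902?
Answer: 819092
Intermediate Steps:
c(G, W) = W + G² (c(G, W) = G² + W = W + G²)
817593 + c(-49, m) = 817593 + (-902 + (-49)²) = 817593 + (-902 + 2401) = 817593 + 1499 = 819092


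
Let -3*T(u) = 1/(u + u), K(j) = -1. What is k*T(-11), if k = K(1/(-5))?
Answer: -1/66 ≈ -0.015152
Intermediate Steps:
T(u) = -1/(6*u) (T(u) = -1/(3*(u + u)) = -1/(2*u)/3 = -1/(6*u))
k = -1
k*T(-11) = -(-1)/(6*(-11)) = -(-1)*(-1)/(6*11) = -1*1/66 = -1/66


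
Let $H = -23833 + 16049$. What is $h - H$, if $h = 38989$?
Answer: $46773$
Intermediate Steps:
$H = -7784$
$h - H = 38989 - -7784 = 38989 + 7784 = 46773$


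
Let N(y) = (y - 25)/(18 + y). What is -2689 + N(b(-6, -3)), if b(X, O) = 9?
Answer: -72619/27 ≈ -2689.6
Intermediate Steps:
N(y) = (-25 + y)/(18 + y)
-2689 + N(b(-6, -3)) = -2689 + (-25 + 9)/(18 + 9) = -2689 - 16/27 = -72619/27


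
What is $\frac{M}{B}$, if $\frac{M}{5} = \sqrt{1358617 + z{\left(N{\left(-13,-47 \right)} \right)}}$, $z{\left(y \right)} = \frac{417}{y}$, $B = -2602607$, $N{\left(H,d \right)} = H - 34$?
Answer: $- \frac{5 \sqrt{3001165354}}{122322529} \approx -0.0022393$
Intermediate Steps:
$N{\left(H,d \right)} = -34 + H$
$M = \frac{5 \sqrt{3001165354}}{47}$ ($M = 5 \sqrt{1358617 + \frac{417}{-34 - 13}} = 5 \sqrt{1358617 + \frac{417}{-47}} = 5 \sqrt{1358617 + 417 \left(- \frac{1}{47}\right)} = 5 \sqrt{1358617 - \frac{417}{47}} = 5 \sqrt{\frac{63854582}{47}} = 5 \frac{\sqrt{3001165354}}{47} = \frac{5 \sqrt{3001165354}}{47} \approx 5828.0$)
$\frac{M}{B} = \frac{\frac{5}{47} \sqrt{3001165354}}{-2602607} = \frac{5 \sqrt{3001165354}}{47} \left(- \frac{1}{2602607}\right) = - \frac{5 \sqrt{3001165354}}{122322529}$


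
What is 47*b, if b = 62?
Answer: 2914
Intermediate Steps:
47*b = 47*62 = 2914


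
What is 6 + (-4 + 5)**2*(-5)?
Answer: 1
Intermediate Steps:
6 + (-4 + 5)**2*(-5) = 6 + 1**2*(-5) = 6 + 1*(-5) = 6 - 5 = 1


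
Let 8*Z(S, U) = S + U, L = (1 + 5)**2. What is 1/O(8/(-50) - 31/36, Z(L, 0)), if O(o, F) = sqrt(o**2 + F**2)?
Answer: 900*sqrt(17247061)/17247061 ≈ 0.21671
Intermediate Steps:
L = 36 (L = 6**2 = 36)
Z(S, U) = S/8 + U/8 (Z(S, U) = (S + U)/8 = S/8 + U/8)
O(o, F) = sqrt(F**2 + o**2)
1/O(8/(-50) - 31/36, Z(L, 0)) = 1/(sqrt(((1/8)*36 + (1/8)*0)**2 + (8/(-50) - 31/36)**2)) = 1/(sqrt((9/2 + 0)**2 + (8*(-1/50) - 31*1/36)**2)) = 1/(sqrt((9/2)**2 + (-4/25 - 31/36)**2)) = 1/(sqrt(81/4 + (-919/900)**2)) = 1/(sqrt(81/4 + 844561/810000)) = 1/(sqrt(17247061/810000)) = 1/(sqrt(17247061)/900) = 900*sqrt(17247061)/17247061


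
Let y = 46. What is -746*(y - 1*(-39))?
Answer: -63410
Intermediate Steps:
-746*(y - 1*(-39)) = -746*(46 - 1*(-39)) = -746*(46 + 39) = -746*85 = -63410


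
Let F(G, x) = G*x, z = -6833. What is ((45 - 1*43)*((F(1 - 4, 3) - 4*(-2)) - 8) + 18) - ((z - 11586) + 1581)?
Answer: 16838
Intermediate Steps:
((45 - 1*43)*((F(1 - 4, 3) - 4*(-2)) - 8) + 18) - ((z - 11586) + 1581) = ((45 - 1*43)*(((1 - 4)*3 - 4*(-2)) - 8) + 18) - ((-6833 - 11586) + 1581) = ((45 - 43)*((-3*3 + 8) - 8) + 18) - (-18419 + 1581) = (2*((-9 + 8) - 8) + 18) - 1*(-16838) = (2*(-1 - 8) + 18) + 16838 = (2*(-9) + 18) + 16838 = (-18 + 18) + 16838 = 0 + 16838 = 16838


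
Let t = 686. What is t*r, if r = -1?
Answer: -686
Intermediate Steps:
t*r = 686*(-1) = -686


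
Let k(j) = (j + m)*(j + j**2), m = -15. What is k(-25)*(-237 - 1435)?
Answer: 40128000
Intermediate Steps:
k(j) = (-15 + j)*(j + j**2) (k(j) = (j - 15)*(j + j**2) = (-15 + j)*(j + j**2))
k(-25)*(-237 - 1435) = (-25*(-15 + (-25)**2 - 14*(-25)))*(-237 - 1435) = -25*(-15 + 625 + 350)*(-1672) = -25*960*(-1672) = -24000*(-1672) = 40128000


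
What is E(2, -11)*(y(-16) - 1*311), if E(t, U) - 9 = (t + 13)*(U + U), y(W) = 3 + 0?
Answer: 98868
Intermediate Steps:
y(W) = 3
E(t, U) = 9 + 2*U*(13 + t) (E(t, U) = 9 + (t + 13)*(U + U) = 9 + (13 + t)*(2*U) = 9 + 2*U*(13 + t))
E(2, -11)*(y(-16) - 1*311) = (9 + 26*(-11) + 2*(-11)*2)*(3 - 1*311) = (9 - 286 - 44)*(3 - 311) = -321*(-308) = 98868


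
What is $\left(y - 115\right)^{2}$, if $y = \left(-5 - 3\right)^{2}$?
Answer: $2601$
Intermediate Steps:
$y = 64$ ($y = \left(-8\right)^{2} = 64$)
$\left(y - 115\right)^{2} = \left(64 - 115\right)^{2} = \left(-51\right)^{2} = 2601$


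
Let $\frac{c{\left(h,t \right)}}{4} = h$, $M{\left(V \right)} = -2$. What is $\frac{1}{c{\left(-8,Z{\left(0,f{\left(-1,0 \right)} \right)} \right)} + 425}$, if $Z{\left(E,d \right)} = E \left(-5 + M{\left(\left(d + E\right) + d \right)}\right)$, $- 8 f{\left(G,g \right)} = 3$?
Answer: $\frac{1}{393} \approx 0.0025445$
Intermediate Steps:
$f{\left(G,g \right)} = - \frac{3}{8}$ ($f{\left(G,g \right)} = \left(- \frac{1}{8}\right) 3 = - \frac{3}{8}$)
$Z{\left(E,d \right)} = - 7 E$ ($Z{\left(E,d \right)} = E \left(-5 - 2\right) = E \left(-7\right) = - 7 E$)
$c{\left(h,t \right)} = 4 h$
$\frac{1}{c{\left(-8,Z{\left(0,f{\left(-1,0 \right)} \right)} \right)} + 425} = \frac{1}{4 \left(-8\right) + 425} = \frac{1}{-32 + 425} = \frac{1}{393}$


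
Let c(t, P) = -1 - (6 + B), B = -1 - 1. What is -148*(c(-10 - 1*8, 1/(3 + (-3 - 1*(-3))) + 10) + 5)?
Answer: 0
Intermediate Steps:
B = -2
c(t, P) = -5 (c(t, P) = -1 - (6 - 2) = -1 - 1*4 = -1 - 4 = -5)
-148*(c(-10 - 1*8, 1/(3 + (-3 - 1*(-3))) + 10) + 5) = -148*(-5 + 5) = -148*0 = 0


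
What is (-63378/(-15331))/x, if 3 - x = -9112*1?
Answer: 63378/139742065 ≈ 0.00045354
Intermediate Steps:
x = 9115 (x = 3 - (-9112) = 3 - 1*(-9112) = 3 + 9112 = 9115)
(-63378/(-15331))/x = -63378/(-15331)/9115 = -63378*(-1/15331)*(1/9115) = (63378/15331)*(1/9115) = 63378/139742065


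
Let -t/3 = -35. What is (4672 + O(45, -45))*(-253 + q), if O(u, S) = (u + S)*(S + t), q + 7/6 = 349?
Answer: 1329184/3 ≈ 4.4306e+5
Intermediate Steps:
t = 105 (t = -3*(-35) = 105)
q = 2087/6 (q = -7/6 + 349 = 2087/6 ≈ 347.83)
O(u, S) = (105 + S)*(S + u) (O(u, S) = (u + S)*(S + 105) = (S + u)*(105 + S) = (105 + S)*(S + u))
(4672 + O(45, -45))*(-253 + q) = (4672 + ((-45)**2 + 105*(-45) + 105*45 - 45*45))*(-253 + 2087/6) = (4672 + (2025 - 4725 + 4725 - 2025))*(569/6) = (4672 + 0)*(569/6) = 4672*(569/6) = 1329184/3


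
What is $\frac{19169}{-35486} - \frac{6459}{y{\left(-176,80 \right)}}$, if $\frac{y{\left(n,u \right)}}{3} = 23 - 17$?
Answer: $- \frac{19129093}{53229} \approx -359.37$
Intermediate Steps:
$y{\left(n,u \right)} = 18$ ($y{\left(n,u \right)} = 3 \left(23 - 17\right) = 3 \cdot 6 = 18$)
$\frac{19169}{-35486} - \frac{6459}{y{\left(-176,80 \right)}} = \frac{19169}{-35486} - \frac{6459}{18} = 19169 \left(- \frac{1}{35486}\right) - \frac{2153}{6} = - \frac{19169}{35486} - \frac{2153}{6} = - \frac{19129093}{53229}$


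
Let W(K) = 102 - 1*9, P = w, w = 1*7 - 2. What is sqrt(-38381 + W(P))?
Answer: 4*I*sqrt(2393) ≈ 195.67*I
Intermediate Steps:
w = 5 (w = 7 - 2 = 5)
P = 5
W(K) = 93 (W(K) = 102 - 9 = 93)
sqrt(-38381 + W(P)) = sqrt(-38381 + 93) = sqrt(-38288) = 4*I*sqrt(2393)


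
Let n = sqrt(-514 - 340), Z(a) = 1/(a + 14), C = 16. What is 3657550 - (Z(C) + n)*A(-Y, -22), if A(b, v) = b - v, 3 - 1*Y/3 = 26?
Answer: 109726409/30 - 91*I*sqrt(854) ≈ 3.6575e+6 - 2659.3*I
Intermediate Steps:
Y = -69 (Y = 9 - 3*26 = 9 - 78 = -69)
Z(a) = 1/(14 + a)
n = I*sqrt(854) (n = sqrt(-854) = I*sqrt(854) ≈ 29.223*I)
3657550 - (Z(C) + n)*A(-Y, -22) = 3657550 - (1/(14 + 16) + I*sqrt(854))*(-1*(-69) - 1*(-22)) = 3657550 - (1/30 + I*sqrt(854))*(69 + 22) = 3657550 - (1/30 + I*sqrt(854))*91 = 3657550 - (91/30 + 91*I*sqrt(854)) = 3657550 + (-91/30 - 91*I*sqrt(854)) = 109726409/30 - 91*I*sqrt(854)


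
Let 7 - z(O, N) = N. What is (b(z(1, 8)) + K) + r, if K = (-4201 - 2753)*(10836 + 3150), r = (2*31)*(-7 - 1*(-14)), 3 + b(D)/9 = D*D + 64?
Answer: -97257652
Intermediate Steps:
z(O, N) = 7 - N
b(D) = 549 + 9*D² (b(D) = -27 + 9*(D*D + 64) = -27 + 9*(D² + 64) = -27 + 9*(64 + D²) = -27 + (576 + 9*D²) = 549 + 9*D²)
r = 434 (r = 62*(-7 + 14) = 62*7 = 434)
K = -97258644 (K = -6954*13986 = -97258644)
(b(z(1, 8)) + K) + r = ((549 + 9*(7 - 1*8)²) - 97258644) + 434 = ((549 + 9*(7 - 8)²) - 97258644) + 434 = ((549 + 9*(-1)²) - 97258644) + 434 = ((549 + 9*1) - 97258644) + 434 = ((549 + 9) - 97258644) + 434 = (558 - 97258644) + 434 = -97258086 + 434 = -97257652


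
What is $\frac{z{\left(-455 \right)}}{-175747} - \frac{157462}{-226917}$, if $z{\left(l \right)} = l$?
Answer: $\frac{2136670873}{3067690923} \approx 0.69651$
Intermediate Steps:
$\frac{z{\left(-455 \right)}}{-175747} - \frac{157462}{-226917} = - \frac{455}{-175747} - \frac{157462}{-226917} = \left(-455\right) \left(- \frac{1}{175747}\right) - - \frac{157462}{226917} = \frac{35}{13519} + \frac{157462}{226917} = \frac{2136670873}{3067690923}$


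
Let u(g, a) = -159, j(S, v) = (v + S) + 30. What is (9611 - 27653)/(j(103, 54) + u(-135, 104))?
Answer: -9021/14 ≈ -644.36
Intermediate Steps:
j(S, v) = 30 + S + v (j(S, v) = (S + v) + 30 = 30 + S + v)
(9611 - 27653)/(j(103, 54) + u(-135, 104)) = (9611 - 27653)/((30 + 103 + 54) - 159) = -18042/(187 - 159) = -18042/28 = -18042*1/28 = -9021/14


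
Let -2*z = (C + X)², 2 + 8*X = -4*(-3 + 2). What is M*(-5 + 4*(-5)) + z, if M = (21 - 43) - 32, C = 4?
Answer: 42911/32 ≈ 1341.0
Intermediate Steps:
X = ¼ (X = -¼ + (-4*(-3 + 2))/8 = -¼ + (-4*(-1))/8 = -¼ + (⅛)*4 = -¼ + ½ = ¼ ≈ 0.25000)
M = -54 (M = -22 - 32 = -54)
z = -289/32 (z = -(4 + ¼)²/2 = -(17/4)²/2 = -½*289/16 = -289/32 ≈ -9.0313)
M*(-5 + 4*(-5)) + z = -54*(-5 + 4*(-5)) - 289/32 = -54*(-5 - 20) - 289/32 = -54*(-25) - 289/32 = 1350 - 289/32 = 42911/32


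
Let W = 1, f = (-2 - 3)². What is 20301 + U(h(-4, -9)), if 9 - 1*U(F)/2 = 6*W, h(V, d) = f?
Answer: 20307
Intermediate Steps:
f = 25 (f = (-5)² = 25)
h(V, d) = 25
U(F) = 6 (U(F) = 18 - 12 = 6)
20301 + U(h(-4, -9)) = 20301 + 6 = 20307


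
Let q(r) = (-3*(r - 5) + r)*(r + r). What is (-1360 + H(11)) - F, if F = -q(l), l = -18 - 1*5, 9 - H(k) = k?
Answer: -4168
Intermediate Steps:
H(k) = 9 - k
l = -23 (l = -18 - 5 = -23)
q(r) = 2*r*(15 - 2*r) (q(r) = (-3*(-5 + r) + r)*(2*r) = ((15 - 3*r) + r)*(2*r) = (15 - 2*r)*(2*r) = 2*r*(15 - 2*r))
F = 2806 (F = -2*(-23)*(15 - 2*(-23)) = -2*(-23)*(15 + 46) = -2*(-23)*61 = -1*(-2806) = 2806)
(-1360 + H(11)) - F = (-1360 + (9 - 1*11)) - 1*2806 = (-1360 + (9 - 11)) - 2806 = (-1360 - 2) - 2806 = -1362 - 2806 = -4168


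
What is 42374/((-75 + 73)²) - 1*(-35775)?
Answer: 92737/2 ≈ 46369.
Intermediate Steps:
42374/((-75 + 73)²) - 1*(-35775) = 42374/((-2)²) + 35775 = 42374/4 + 35775 = 42374*(¼) + 35775 = 21187/2 + 35775 = 92737/2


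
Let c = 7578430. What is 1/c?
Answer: 1/7578430 ≈ 1.3195e-7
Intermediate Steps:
1/c = 1/7578430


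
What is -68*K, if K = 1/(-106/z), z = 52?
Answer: 1768/53 ≈ 33.359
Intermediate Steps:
K = -26/53 (K = 1/(-106/52) = 1/(-106*1/52) = 1/(-53/26) = -26/53 ≈ -0.49057)
-68*K = -68*(-26/53) = 1768/53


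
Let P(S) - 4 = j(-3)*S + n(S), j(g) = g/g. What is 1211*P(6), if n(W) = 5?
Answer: 18165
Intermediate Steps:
j(g) = 1
P(S) = 9 + S (P(S) = 4 + (1*S + 5) = 4 + (S + 5) = 4 + (5 + S) = 9 + S)
1211*P(6) = 1211*(9 + 6) = 1211*15 = 18165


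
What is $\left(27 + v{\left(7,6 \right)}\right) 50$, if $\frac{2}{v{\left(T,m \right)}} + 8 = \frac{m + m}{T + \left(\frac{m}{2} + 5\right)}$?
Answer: $\frac{12025}{9} \approx 1336.1$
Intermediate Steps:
$v{\left(T,m \right)} = \frac{2}{-8 + \frac{2 m}{5 + T + \frac{m}{2}}}$ ($v{\left(T,m \right)} = \frac{2}{-8 + \frac{m + m}{T + \left(\frac{m}{2} + 5\right)}} = \frac{2}{-8 + \frac{2 m}{T + \left(\frac{m}{2} + 5\right)}} = \frac{2}{-8 + \frac{2 m}{T + \left(5 + \frac{m}{2}\right)}} = \frac{2}{-8 + \frac{2 m}{5 + T + \frac{m}{2}}}$)
$\left(27 + v{\left(7,6 \right)}\right) 50 = \left(27 + \frac{-5 - 7 - 3}{20 + 6 + 4 \cdot 7}\right) 50 = \left(27 + \frac{-5 - 7 - 3}{20 + 6 + 28}\right) 50 = \left(27 + \frac{1}{54} \left(-15\right)\right) 50 = \left(27 - \frac{5}{18}\right) 50 = \frac{481}{18} \cdot 50 = \frac{12025}{9}$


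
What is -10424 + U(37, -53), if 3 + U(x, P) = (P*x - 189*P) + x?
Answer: -2334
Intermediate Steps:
U(x, P) = -3 + x - 189*P + P*x (U(x, P) = -3 + ((P*x - 189*P) + x) = -3 + ((-189*P + P*x) + x) = -3 + (x - 189*P + P*x) = -3 + x - 189*P + P*x)
-10424 + U(37, -53) = -10424 + (-3 + 37 - 189*(-53) - 53*37) = -10424 + (-3 + 37 + 10017 - 1961) = -10424 + 8090 = -2334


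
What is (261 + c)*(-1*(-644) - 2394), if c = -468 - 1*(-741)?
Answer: -934500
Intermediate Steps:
c = 273 (c = -468 + 741 = 273)
(261 + c)*(-1*(-644) - 2394) = (261 + 273)*(-1*(-644) - 2394) = 534*(644 - 2394) = 534*(-1750) = -934500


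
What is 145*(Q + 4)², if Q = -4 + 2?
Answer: 580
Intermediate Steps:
Q = -2
145*(Q + 4)² = 145*(-2 + 4)² = 145*2² = 145*4 = 580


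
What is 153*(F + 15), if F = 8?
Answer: 3519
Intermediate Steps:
153*(F + 15) = 153*(8 + 15) = 153*23 = 3519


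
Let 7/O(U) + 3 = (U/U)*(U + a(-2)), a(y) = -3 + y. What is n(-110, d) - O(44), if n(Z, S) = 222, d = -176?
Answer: 7985/36 ≈ 221.81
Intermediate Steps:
O(U) = 7/(-8 + U) (O(U) = 7/(-3 + (U/U)*(U + (-3 - 2))) = 7/(-3 + 1*(U - 5)) = 7/(-3 + 1*(-5 + U)) = 7/(-3 + (-5 + U)) = 7/(-8 + U))
n(-110, d) - O(44) = 222 - 7/(-8 + 44) = 222 - 7/36 = 7985/36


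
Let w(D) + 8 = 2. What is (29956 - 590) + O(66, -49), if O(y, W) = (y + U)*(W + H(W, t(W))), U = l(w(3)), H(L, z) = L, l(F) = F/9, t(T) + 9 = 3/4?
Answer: 68890/3 ≈ 22963.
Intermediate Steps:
w(D) = -6 (w(D) = -8 + 2 = -6)
t(T) = -33/4 (t(T) = -9 + 3/4 = -9 + 3*(¼) = -9 + ¾ = -33/4)
l(F) = F/9 (l(F) = F*(⅑) = F/9)
U = -⅔ (U = (⅑)*(-6) = -⅔ ≈ -0.66667)
O(y, W) = 2*W*(-⅔ + y) (O(y, W) = (y - ⅔)*(W + W) = (-⅔ + y)*(2*W) = 2*W*(-⅔ + y))
(29956 - 590) + O(66, -49) = (29956 - 590) + (⅔)*(-49)*(-2 + 3*66) = 29366 + (⅔)*(-49)*(-2 + 198) = 29366 + (⅔)*(-49)*196 = 29366 - 19208/3 = 68890/3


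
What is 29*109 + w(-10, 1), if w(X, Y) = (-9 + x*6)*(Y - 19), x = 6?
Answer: 2675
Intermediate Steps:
w(X, Y) = -513 + 27*Y (w(X, Y) = (-9 + 6*6)*(Y - 19) = (-9 + 36)*(-19 + Y) = 27*(-19 + Y) = -513 + 27*Y)
29*109 + w(-10, 1) = 29*109 + (-513 + 27*1) = 3161 + (-513 + 27) = 3161 - 486 = 2675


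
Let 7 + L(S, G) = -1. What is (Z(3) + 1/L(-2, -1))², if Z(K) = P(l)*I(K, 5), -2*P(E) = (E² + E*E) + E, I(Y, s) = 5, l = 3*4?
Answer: 36012001/64 ≈ 5.6269e+5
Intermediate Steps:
L(S, G) = -8 (L(S, G) = -7 - 1 = -8)
l = 12
P(E) = -E² - E/2 (P(E) = -((E² + E*E) + E)/2 = -((E² + E²) + E)/2 = -(2*E² + E)/2 = -(E + 2*E²)/2 = -E² - E/2)
Z(K) = -750 (Z(K) = -1*12*(½ + 12)*5 = -1*12*25/2*5 = -150*5 = -750)
(Z(3) + 1/L(-2, -1))² = (-750 + 1/(-8))² = (-750 - ⅛)² = (-6001/8)² = 36012001/64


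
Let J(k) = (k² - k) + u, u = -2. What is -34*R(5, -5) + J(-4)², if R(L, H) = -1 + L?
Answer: 188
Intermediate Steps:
J(k) = -2 + k² - k (J(k) = (k² - k) - 2 = -2 + k² - k)
-34*R(5, -5) + J(-4)² = -34*(-1 + 5) + (-2 + (-4)² - 1*(-4))² = -34*4 + (-2 + 16 + 4)² = -136 + 18² = -136 + 324 = 188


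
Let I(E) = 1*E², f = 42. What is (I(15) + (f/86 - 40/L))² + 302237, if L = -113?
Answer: 8339996131221/23609881 ≈ 3.5324e+5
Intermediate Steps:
I(E) = E²
(I(15) + (f/86 - 40/L))² + 302237 = (15² + (42/86 - 40/(-113)))² + 302237 = (225 + (42*(1/86) - 40*(-1/113)))² + 302237 = (225 + (21/43 + 40/113))² + 302237 = (225 + 4093/4859)² + 302237 = (1097368/4859)² + 302237 = 1204216527424/23609881 + 302237 = 8339996131221/23609881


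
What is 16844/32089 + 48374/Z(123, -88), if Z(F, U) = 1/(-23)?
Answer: -35702268734/32089 ≈ -1.1126e+6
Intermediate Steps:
Z(F, U) = -1/23
16844/32089 + 48374/Z(123, -88) = 16844/32089 + 48374/(-1/23) = 16844*(1/32089) + 48374*(-23) = 16844/32089 - 1112602 = -35702268734/32089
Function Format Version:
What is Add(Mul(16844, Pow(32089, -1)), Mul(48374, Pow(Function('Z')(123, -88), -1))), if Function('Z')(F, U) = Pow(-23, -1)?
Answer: Rational(-35702268734, 32089) ≈ -1.1126e+6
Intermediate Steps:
Function('Z')(F, U) = Rational(-1, 23)
Add(Mul(16844, Pow(32089, -1)), Mul(48374, Pow(Function('Z')(123, -88), -1))) = Add(Mul(16844, Pow(32089, -1)), Mul(48374, Pow(Rational(-1, 23), -1))) = Add(Mul(16844, Rational(1, 32089)), Mul(48374, -23)) = Add(Rational(16844, 32089), -1112602) = Rational(-35702268734, 32089)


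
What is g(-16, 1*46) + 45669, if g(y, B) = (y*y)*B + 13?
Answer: 57458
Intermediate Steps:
g(y, B) = 13 + B*y² (g(y, B) = y²*B + 13 = B*y² + 13 = 13 + B*y²)
g(-16, 1*46) + 45669 = (13 + (1*46)*(-16)²) + 45669 = (13 + 46*256) + 45669 = (13 + 11776) + 45669 = 11789 + 45669 = 57458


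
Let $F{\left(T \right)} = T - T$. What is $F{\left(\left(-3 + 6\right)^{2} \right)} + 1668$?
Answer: $1668$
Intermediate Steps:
$F{\left(T \right)} = 0$
$F{\left(\left(-3 + 6\right)^{2} \right)} + 1668 = 0 + 1668 = 1668$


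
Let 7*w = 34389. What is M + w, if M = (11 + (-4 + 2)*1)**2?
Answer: 34956/7 ≈ 4993.7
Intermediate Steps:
M = 81 (M = (11 - 2*1)**2 = (11 - 2)**2 = 9**2 = 81)
w = 34389/7 (w = (1/7)*34389 = 34389/7 ≈ 4912.7)
M + w = 81 + 34389/7 = 34956/7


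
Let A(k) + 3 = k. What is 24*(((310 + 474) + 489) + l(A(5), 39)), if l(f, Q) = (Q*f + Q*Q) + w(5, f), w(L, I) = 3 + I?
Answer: 69048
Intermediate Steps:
A(k) = -3 + k
l(f, Q) = 3 + f + Q² + Q*f (l(f, Q) = (Q*f + Q*Q) + (3 + f) = (Q*f + Q²) + (3 + f) = (Q² + Q*f) + (3 + f) = 3 + f + Q² + Q*f)
24*(((310 + 474) + 489) + l(A(5), 39)) = 24*(((310 + 474) + 489) + (3 + (-3 + 5) + 39² + 39*(-3 + 5))) = 24*((784 + 489) + (3 + 2 + 1521 + 39*2)) = 24*(1273 + (3 + 2 + 1521 + 78)) = 24*(1273 + 1604) = 24*2877 = 69048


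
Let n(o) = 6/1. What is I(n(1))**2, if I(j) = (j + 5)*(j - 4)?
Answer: 484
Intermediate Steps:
n(o) = 6 (n(o) = 6*1 = 6)
I(j) = (-4 + j)*(5 + j) (I(j) = (5 + j)*(-4 + j) = (-4 + j)*(5 + j))
I(n(1))**2 = (-20 + 6 + 6**2)**2 = (-20 + 6 + 36)**2 = 22**2 = 484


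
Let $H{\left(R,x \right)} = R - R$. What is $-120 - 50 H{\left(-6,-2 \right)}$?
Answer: $-120$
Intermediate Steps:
$H{\left(R,x \right)} = 0$
$-120 - 50 H{\left(-6,-2 \right)} = -120 - 0 = -120 + 0 = -120$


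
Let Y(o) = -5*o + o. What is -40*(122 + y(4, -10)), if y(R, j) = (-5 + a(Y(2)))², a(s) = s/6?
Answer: -58360/9 ≈ -6484.4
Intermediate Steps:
Y(o) = -4*o
a(s) = s/6 (a(s) = s*(⅙) = s/6)
y(R, j) = 361/9 (y(R, j) = (-5 + (-4*2)/6)² = (-5 + (⅙)*(-8))² = (-5 - 4/3)² = (-19/3)² = 361/9)
-40*(122 + y(4, -10)) = -40*(122 + 361/9) = -40*1459/9 = -58360/9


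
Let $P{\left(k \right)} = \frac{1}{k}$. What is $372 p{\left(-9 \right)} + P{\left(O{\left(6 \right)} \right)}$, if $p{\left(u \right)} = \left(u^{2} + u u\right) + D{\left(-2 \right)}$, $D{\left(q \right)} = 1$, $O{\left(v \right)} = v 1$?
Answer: $\frac{363817}{6} \approx 60636.0$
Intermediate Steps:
$O{\left(v \right)} = v$
$p{\left(u \right)} = 1 + 2 u^{2}$ ($p{\left(u \right)} = \left(u^{2} + u u\right) + 1 = \left(u^{2} + u^{2}\right) + 1 = 2 u^{2} + 1 = 1 + 2 u^{2}$)
$372 p{\left(-9 \right)} + P{\left(O{\left(6 \right)} \right)} = 372 \left(1 + 2 \left(-9\right)^{2}\right) + \frac{1}{6} = 372 \left(1 + 2 \cdot 81\right) + \frac{1}{6} = 372 \left(1 + 162\right) + \frac{1}{6} = 372 \cdot 163 + \frac{1}{6} = 60636 + \frac{1}{6} = \frac{363817}{6}$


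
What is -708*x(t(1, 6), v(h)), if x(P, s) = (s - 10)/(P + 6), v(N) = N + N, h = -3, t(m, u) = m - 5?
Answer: 5664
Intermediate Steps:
t(m, u) = -5 + m
v(N) = 2*N
x(P, s) = (-10 + s)/(6 + P)
-708*x(t(1, 6), v(h)) = -708*(-10 + 2*(-3))/(6 + (-5 + 1)) = -708*(-10 - 6)/(6 - 4) = -708*(-16)/2 = -354*(-16) = -708*(-8) = 5664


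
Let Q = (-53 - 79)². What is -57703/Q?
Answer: -57703/17424 ≈ -3.3117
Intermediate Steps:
Q = 17424 (Q = (-132)² = 17424)
-57703/Q = -57703/17424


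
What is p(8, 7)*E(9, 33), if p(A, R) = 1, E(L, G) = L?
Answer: 9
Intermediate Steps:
p(8, 7)*E(9, 33) = 1*9 = 9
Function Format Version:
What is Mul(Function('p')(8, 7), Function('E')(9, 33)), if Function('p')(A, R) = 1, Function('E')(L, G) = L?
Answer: 9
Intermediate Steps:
Mul(Function('p')(8, 7), Function('E')(9, 33)) = Mul(1, 9) = 9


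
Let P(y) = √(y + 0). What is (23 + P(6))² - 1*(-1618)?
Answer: 2153 + 46*√6 ≈ 2265.7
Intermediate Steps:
P(y) = √y
(23 + P(6))² - 1*(-1618) = (23 + √6)² - 1*(-1618) = (23 + √6)² + 1618 = 1618 + (23 + √6)²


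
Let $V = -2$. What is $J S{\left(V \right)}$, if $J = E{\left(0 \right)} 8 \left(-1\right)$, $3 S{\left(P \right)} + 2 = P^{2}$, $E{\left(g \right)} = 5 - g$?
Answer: $- \frac{80}{3} \approx -26.667$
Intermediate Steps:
$S{\left(P \right)} = - \frac{2}{3} + \frac{P^{2}}{3}$
$J = -40$ ($J = \left(5 - 0\right) 8 \left(-1\right) = \left(5 + 0\right) 8 \left(-1\right) = 5 \cdot 8 \left(-1\right) = 40 \left(-1\right) = -40$)
$J S{\left(V \right)} = - 40 \left(- \frac{2}{3} + \frac{\left(-2\right)^{2}}{3}\right) = - 40 \left(- \frac{2}{3} + \frac{1}{3} \cdot 4\right) = - 40 \left(- \frac{2}{3} + \frac{4}{3}\right) = \left(-40\right) \frac{2}{3} = - \frac{80}{3}$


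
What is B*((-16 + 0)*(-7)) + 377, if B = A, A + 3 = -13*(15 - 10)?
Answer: -7239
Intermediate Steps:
A = -68 (A = -3 - 13*(15 - 10) = -3 - 13*5 = -3 - 65 = -68)
B = -68
B*((-16 + 0)*(-7)) + 377 = -68*(-16 + 0)*(-7) + 377 = -(-1088)*(-7) + 377 = -68*112 + 377 = -7616 + 377 = -7239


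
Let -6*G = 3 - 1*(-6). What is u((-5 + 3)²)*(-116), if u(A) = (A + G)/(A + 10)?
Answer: -145/7 ≈ -20.714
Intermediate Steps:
G = -3/2 (G = -(3 - 1*(-6))/6 = -(3 + 6)/6 = -⅙*9 = -3/2 ≈ -1.5000)
u(A) = (-3/2 + A)/(10 + A) (u(A) = (A - 3/2)/(A + 10) = (-3/2 + A)/(10 + A))
u((-5 + 3)²)*(-116) = ((-3/2 + (-5 + 3)²)/(10 + (-5 + 3)²))*(-116) = ((-3/2 + (-2)²)/(10 + (-2)²))*(-116) = ((-3/2 + 4)/(10 + 4))*(-116) = ((5/2)/14)*(-116) = ((1/14)*(5/2))*(-116) = (5/28)*(-116) = -145/7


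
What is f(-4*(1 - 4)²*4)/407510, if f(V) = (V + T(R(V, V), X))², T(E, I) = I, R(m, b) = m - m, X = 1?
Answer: 20449/407510 ≈ 0.050180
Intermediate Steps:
R(m, b) = 0
f(V) = (1 + V)² (f(V) = (V + 1)² = (1 + V)²)
f(-4*(1 - 4)²*4)/407510 = (1 - 4*(1 - 4)²*4)²/407510 = (1 - 4*(-3)²*4)²*(1/407510) = (1 - 4*9*4)²*(1/407510) = (1 - 36*4)²*(1/407510) = (1 - 144)²*(1/407510) = (-143)²*(1/407510) = 20449*(1/407510) = 20449/407510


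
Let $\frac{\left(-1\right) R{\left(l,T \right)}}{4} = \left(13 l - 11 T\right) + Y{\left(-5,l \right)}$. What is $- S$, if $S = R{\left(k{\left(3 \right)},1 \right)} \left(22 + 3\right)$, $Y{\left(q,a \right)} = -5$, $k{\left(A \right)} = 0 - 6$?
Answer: $-9400$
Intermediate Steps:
$k{\left(A \right)} = -6$ ($k{\left(A \right)} = 0 - 6 = -6$)
$R{\left(l,T \right)} = 20 - 52 l + 44 T$ ($R{\left(l,T \right)} = - 4 \left(\left(13 l - 11 T\right) - 5\right) = - 4 \left(\left(- 11 T + 13 l\right) - 5\right) = - 4 \left(-5 - 11 T + 13 l\right) = 20 - 52 l + 44 T$)
$S = 9400$ ($S = \left(20 - -312 + 44 \cdot 1\right) \left(22 + 3\right) = \left(20 + 312 + 44\right) 25 = 376 \cdot 25 = 9400$)
$- S = \left(-1\right) 9400 = -9400$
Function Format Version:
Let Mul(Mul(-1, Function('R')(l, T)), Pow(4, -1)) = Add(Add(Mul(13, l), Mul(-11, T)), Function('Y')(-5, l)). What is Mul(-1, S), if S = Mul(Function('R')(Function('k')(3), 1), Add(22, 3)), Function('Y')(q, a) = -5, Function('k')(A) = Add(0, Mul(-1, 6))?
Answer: -9400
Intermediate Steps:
Function('k')(A) = -6 (Function('k')(A) = Add(0, -6) = -6)
Function('R')(l, T) = Add(20, Mul(-52, l), Mul(44, T)) (Function('R')(l, T) = Mul(-4, Add(Add(Mul(13, l), Mul(-11, T)), -5)) = Mul(-4, Add(Add(Mul(-11, T), Mul(13, l)), -5)) = Mul(-4, Add(-5, Mul(-11, T), Mul(13, l))) = Add(20, Mul(-52, l), Mul(44, T)))
S = 9400 (S = Mul(Add(20, Mul(-52, -6), Mul(44, 1)), Add(22, 3)) = Mul(Add(20, 312, 44), 25) = Mul(376, 25) = 9400)
Mul(-1, S) = Mul(-1, 9400) = -9400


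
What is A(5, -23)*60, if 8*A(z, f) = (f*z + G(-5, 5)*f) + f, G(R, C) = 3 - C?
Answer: -690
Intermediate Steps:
A(z, f) = -f/8 + f*z/8 (A(z, f) = ((f*z + (3 - 1*5)*f) + f)/8 = ((f*z + (3 - 5)*f) + f)/8 = ((f*z - 2*f) + f)/8 = ((-2*f + f*z) + f)/8 = (-f + f*z)/8 = -f/8 + f*z/8)
A(5, -23)*60 = ((⅛)*(-23)*(-1 + 5))*60 = ((⅛)*(-23)*4)*60 = -23/2*60 = -690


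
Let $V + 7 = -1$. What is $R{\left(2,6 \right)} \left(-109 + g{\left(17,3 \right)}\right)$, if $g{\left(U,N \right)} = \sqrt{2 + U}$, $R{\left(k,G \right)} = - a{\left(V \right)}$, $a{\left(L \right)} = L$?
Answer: $-872 + 8 \sqrt{19} \approx -837.13$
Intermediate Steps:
$V = -8$ ($V = -7 - 1 = -8$)
$R{\left(k,G \right)} = 8$ ($R{\left(k,G \right)} = \left(-1\right) \left(-8\right) = 8$)
$R{\left(2,6 \right)} \left(-109 + g{\left(17,3 \right)}\right) = 8 \left(-109 + \sqrt{2 + 17}\right) = 8 \left(-109 + \sqrt{19}\right) = -872 + 8 \sqrt{19}$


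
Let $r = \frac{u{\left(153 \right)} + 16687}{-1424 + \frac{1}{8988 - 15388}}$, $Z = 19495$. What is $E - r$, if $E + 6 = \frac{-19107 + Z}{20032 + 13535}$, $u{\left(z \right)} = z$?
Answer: $\frac{198417288954}{33990693863} \approx 5.8374$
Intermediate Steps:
$E = - \frac{201014}{33567}$ ($E = -6 + \frac{-19107 + 19495}{20032 + 13535} = -6 + \frac{388}{33567} = - \frac{201014}{33567} \approx -5.9884$)
$r = - \frac{107776000}{9113601}$ ($r = \frac{153 + 16687}{-1424 + \frac{1}{8988 - 15388}} = \frac{16840}{-1424 + \frac{1}{-6400}} = \frac{16840}{-1424 - \frac{1}{6400}} = \frac{16840}{- \frac{9113601}{6400}} = 16840 \left(- \frac{6400}{9113601}\right) = - \frac{107776000}{9113601} \approx -11.826$)
$E - r = - \frac{201014}{33567} - - \frac{107776000}{9113601} = - \frac{201014}{33567} + \frac{107776000}{9113601} = \frac{198417288954}{33990693863}$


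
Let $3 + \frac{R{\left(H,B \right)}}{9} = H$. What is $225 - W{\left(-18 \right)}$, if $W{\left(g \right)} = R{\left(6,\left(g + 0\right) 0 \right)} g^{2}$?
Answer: $-8523$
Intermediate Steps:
$R{\left(H,B \right)} = -27 + 9 H$
$W{\left(g \right)} = 27 g^{2}$ ($W{\left(g \right)} = \left(-27 + 9 \cdot 6\right) g^{2} = \left(-27 + 54\right) g^{2} = 27 g^{2}$)
$225 - W{\left(-18 \right)} = 225 - 27 \left(-18\right)^{2} = 225 - 27 \cdot 324 = 225 - 8748 = -8523$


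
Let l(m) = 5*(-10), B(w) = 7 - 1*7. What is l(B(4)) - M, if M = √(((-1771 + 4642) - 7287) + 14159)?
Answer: -50 - √9743 ≈ -148.71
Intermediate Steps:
B(w) = 0 (B(w) = 7 - 7 = 0)
l(m) = -50
M = √9743 (M = √((2871 - 7287) + 14159) = √(-4416 + 14159) = √9743 ≈ 98.707)
l(B(4)) - M = -50 - √9743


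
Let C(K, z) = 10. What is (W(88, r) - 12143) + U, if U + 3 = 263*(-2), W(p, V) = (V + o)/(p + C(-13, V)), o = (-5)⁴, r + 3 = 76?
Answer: -620579/49 ≈ -12665.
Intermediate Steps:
r = 73 (r = -3 + 76 = 73)
o = 625
W(p, V) = (625 + V)/(10 + p) (W(p, V) = (V + 625)/(p + 10) = (625 + V)/(10 + p))
U = -529 (U = -3 + 263*(-2) = -3 - 526 = -529)
(W(88, r) - 12143) + U = ((625 + 73)/(10 + 88) - 12143) - 529 = (698/98 - 12143) - 529 = ((1/98)*698 - 12143) - 529 = (349/49 - 12143) - 529 = -594658/49 - 529 = -620579/49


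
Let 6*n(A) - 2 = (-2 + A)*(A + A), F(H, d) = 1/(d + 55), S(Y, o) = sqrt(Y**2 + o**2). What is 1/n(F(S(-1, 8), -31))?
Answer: 1728/529 ≈ 3.2665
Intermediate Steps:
F(H, d) = 1/(55 + d)
n(A) = 1/3 + A*(-2 + A)/3 (n(A) = 1/3 + ((-2 + A)*(A + A))/6 = 1/3 + ((-2 + A)*(2*A))/6 = 1/3 + (2*A*(-2 + A))/6 = 1/3 + A*(-2 + A)/3)
1/n(F(S(-1, 8), -31)) = 1/(1/3 - 2/(3*(55 - 31)) + (1/(55 - 31))**2/3) = 1/(1/3 - 2/3/24 + (1/24)**2/3) = 1/(1/3 - 2/3*1/24 + (1/24)**2/3) = 1/(1/3 - 1/36 + (1/3)*(1/576)) = 1/(1/3 - 1/36 + 1/1728) = 1/(529/1728) = 1728/529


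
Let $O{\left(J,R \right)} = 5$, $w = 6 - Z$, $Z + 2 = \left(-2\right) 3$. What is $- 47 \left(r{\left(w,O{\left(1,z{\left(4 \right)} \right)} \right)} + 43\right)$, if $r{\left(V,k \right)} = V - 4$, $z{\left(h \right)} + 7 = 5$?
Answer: $-2491$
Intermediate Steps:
$Z = -8$ ($Z = -2 - 6 = -8$)
$z{\left(h \right)} = -2$ ($z{\left(h \right)} = -7 + 5 = -2$)
$w = 14$ ($w = 6 - -8 = 6 + 8 = 14$)
$r{\left(V,k \right)} = -4 + V$ ($r{\left(V,k \right)} = V - 4 = -4 + V$)
$- 47 \left(r{\left(w,O{\left(1,z{\left(4 \right)} \right)} \right)} + 43\right) = - 47 \left(\left(-4 + 14\right) + 43\right) = - 47 \left(10 + 43\right) = \left(-47\right) 53 = -2491$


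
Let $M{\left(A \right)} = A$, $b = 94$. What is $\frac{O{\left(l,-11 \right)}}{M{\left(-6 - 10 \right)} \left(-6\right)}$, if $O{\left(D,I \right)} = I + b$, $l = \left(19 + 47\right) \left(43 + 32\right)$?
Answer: $\frac{83}{96} \approx 0.86458$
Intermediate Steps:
$l = 4950$ ($l = 66 \cdot 75 = 4950$)
$O{\left(D,I \right)} = 94 + I$ ($O{\left(D,I \right)} = I + 94 = 94 + I$)
$\frac{O{\left(l,-11 \right)}}{M{\left(-6 - 10 \right)} \left(-6\right)} = \frac{94 - 11}{\left(-6 - 10\right) \left(-6\right)} = \frac{83}{\left(-6 - 10\right) \left(-6\right)} = \frac{83}{\left(-16\right) \left(-6\right)} = \frac{83}{96}$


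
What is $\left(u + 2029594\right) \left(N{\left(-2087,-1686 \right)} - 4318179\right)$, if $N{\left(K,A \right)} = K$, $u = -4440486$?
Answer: $10415694737272$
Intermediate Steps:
$\left(u + 2029594\right) \left(N{\left(-2087,-1686 \right)} - 4318179\right) = \left(-4440486 + 2029594\right) \left(-2087 - 4318179\right) = \left(-2410892\right) \left(-4320266\right) = 10415694737272$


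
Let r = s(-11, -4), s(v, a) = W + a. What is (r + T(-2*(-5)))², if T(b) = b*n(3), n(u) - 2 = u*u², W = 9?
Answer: 87025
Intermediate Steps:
s(v, a) = 9 + a
n(u) = 2 + u³ (n(u) = 2 + u*u² = 2 + u³)
T(b) = 29*b (T(b) = b*(2 + 3³) = b*(2 + 27) = b*29 = 29*b)
r = 5 (r = 9 - 4 = 5)
(r + T(-2*(-5)))² = (5 + 29*(-2*(-5)))² = (5 + 29*10)² = (5 + 290)² = 295² = 87025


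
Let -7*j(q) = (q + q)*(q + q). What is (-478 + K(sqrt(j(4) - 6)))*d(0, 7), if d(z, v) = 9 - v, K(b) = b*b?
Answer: -6904/7 ≈ -986.29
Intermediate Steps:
j(q) = -4*q**2/7 (j(q) = -(q + q)*(q + q)/7 = -2*q*2*q/7 = -4*q**2/7)
K(b) = b**2
(-478 + K(sqrt(j(4) - 6)))*d(0, 7) = (-478 + (sqrt(-4/7*4**2 - 6))**2)*(9 - 1*7) = (-478 + (sqrt(-4/7*16 - 6))**2)*(9 - 7) = (-478 + (sqrt(-64/7 - 6))**2)*2 = (-478 + (sqrt(-106/7))**2)*2 = (-478 + (I*sqrt(742)/7)**2)*2 = (-478 - 106/7)*2 = -3452/7*2 = -6904/7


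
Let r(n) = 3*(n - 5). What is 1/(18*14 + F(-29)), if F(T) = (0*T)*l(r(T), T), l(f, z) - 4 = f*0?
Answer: 1/252 ≈ 0.0039683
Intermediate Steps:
r(n) = -15 + 3*n (r(n) = 3*(-5 + n) = -15 + 3*n)
l(f, z) = 4 (l(f, z) = 4 + f*0 = 4 + 0 = 4)
F(T) = 0 (F(T) = (0*T)*4 = 0*4 = 0)
1/(18*14 + F(-29)) = 1/(18*14 + 0) = 1/(252 + 0) = 1/252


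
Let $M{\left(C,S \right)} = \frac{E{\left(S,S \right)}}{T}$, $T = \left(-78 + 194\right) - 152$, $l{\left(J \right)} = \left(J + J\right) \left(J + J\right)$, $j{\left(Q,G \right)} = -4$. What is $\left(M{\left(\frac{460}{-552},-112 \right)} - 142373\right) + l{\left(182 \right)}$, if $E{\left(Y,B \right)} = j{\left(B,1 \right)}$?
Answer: $- \frac{88892}{9} \approx -9876.9$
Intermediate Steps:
$E{\left(Y,B \right)} = -4$
$l{\left(J \right)} = 4 J^{2}$ ($l{\left(J \right)} = 2 J 2 J = 4 J^{2}$)
$T = -36$ ($T = 116 - 152 = -36$)
$M{\left(C,S \right)} = \frac{1}{9}$ ($M{\left(C,S \right)} = - \frac{4}{-36} = \left(-4\right) \left(- \frac{1}{36}\right) = \frac{1}{9}$)
$\left(M{\left(\frac{460}{-552},-112 \right)} - 142373\right) + l{\left(182 \right)} = \left(\frac{1}{9} - 142373\right) + 4 \cdot 182^{2} = - \frac{1281356}{9} + 4 \cdot 33124 = - \frac{1281356}{9} + 132496 = - \frac{88892}{9}$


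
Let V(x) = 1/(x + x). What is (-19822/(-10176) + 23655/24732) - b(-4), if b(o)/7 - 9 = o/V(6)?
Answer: 18196445/65952 ≈ 275.90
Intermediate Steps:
V(x) = 1/(2*x)
b(o) = 63 + 84*o (b(o) = 63 + 7*(o/(((1/2)/6))) = 63 + 7*(o/(((1/2)*(1/6)))) = 63 + 7*(o/(1/12)) = 63 + 7*(o*12) = 63 + 7*(12*o) = 63 + 84*o)
(-19822/(-10176) + 23655/24732) - b(-4) = (-19822/(-10176) + 23655/24732) - (63 + 84*(-4)) = (-19822*(-1/10176) + 23655*(1/24732)) - (63 - 336) = (187/96 + 7885/8244) - 1*(-273) = 191549/65952 + 273 = 18196445/65952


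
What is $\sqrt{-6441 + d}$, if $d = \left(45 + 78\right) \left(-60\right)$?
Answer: $i \sqrt{13821} \approx 117.56 i$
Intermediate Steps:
$d = -7380$ ($d = 123 \left(-60\right) = -7380$)
$\sqrt{-6441 + d} = \sqrt{-6441 - 7380} = \sqrt{-13821} = i \sqrt{13821}$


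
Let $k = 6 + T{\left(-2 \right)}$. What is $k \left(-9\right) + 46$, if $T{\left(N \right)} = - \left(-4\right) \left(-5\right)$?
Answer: $172$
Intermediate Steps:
$T{\left(N \right)} = -20$ ($T{\left(N \right)} = \left(-1\right) 20 = -20$)
$k = -14$ ($k = 6 - 20 = -14$)
$k \left(-9\right) + 46 = \left(-14\right) \left(-9\right) + 46 = 126 + 46 = 172$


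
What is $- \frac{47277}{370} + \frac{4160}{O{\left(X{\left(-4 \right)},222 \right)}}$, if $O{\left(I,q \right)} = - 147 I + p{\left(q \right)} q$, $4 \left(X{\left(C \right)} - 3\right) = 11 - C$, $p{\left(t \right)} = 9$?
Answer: $- \frac{184038571}{1488510} \approx -123.64$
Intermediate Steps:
$X{\left(C \right)} = \frac{23}{4} - \frac{C}{4}$ ($X{\left(C \right)} = 3 + \frac{11 - C}{4} = 3 - \left(- \frac{11}{4} + \frac{C}{4}\right) = \frac{23}{4} - \frac{C}{4}$)
$O{\left(I,q \right)} = - 147 I + 9 q$
$- \frac{47277}{370} + \frac{4160}{O{\left(X{\left(-4 \right)},222 \right)}} = - \frac{47277}{370} + \frac{4160}{- 147 \left(\frac{23}{4} - -1\right) + 9 \cdot 222} = \left(-47277\right) \frac{1}{370} + \frac{4160}{- 147 \left(\frac{23}{4} + 1\right) + 1998} = - \frac{47277}{370} + \frac{4160}{\left(-147\right) \frac{27}{4} + 1998} = - \frac{47277}{370} + \frac{4160}{- \frac{3969}{4} + 1998} = - \frac{47277}{370} + \frac{4160}{\frac{4023}{4}} = - \frac{47277}{370} + 4160 \cdot \frac{4}{4023} = - \frac{47277}{370} + \frac{16640}{4023} = - \frac{184038571}{1488510}$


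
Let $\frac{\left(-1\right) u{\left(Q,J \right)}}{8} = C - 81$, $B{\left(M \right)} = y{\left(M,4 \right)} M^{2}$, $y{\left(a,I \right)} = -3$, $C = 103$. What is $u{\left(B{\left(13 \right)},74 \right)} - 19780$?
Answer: $-19956$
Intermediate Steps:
$B{\left(M \right)} = - 3 M^{2}$
$u{\left(Q,J \right)} = -176$ ($u{\left(Q,J \right)} = - 8 \left(103 - 81\right) = \left(-8\right) 22 = -176$)
$u{\left(B{\left(13 \right)},74 \right)} - 19780 = -176 - 19780 = -19956$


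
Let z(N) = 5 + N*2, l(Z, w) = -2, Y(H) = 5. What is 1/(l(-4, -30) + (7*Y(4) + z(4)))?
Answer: 1/46 ≈ 0.021739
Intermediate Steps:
z(N) = 5 + 2*N
1/(l(-4, -30) + (7*Y(4) + z(4))) = 1/(-2 + (7*5 + (5 + 2*4))) = 1/(-2 + (35 + (5 + 8))) = 1/(-2 + (35 + 13)) = 1/(-2 + 48) = 1/46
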